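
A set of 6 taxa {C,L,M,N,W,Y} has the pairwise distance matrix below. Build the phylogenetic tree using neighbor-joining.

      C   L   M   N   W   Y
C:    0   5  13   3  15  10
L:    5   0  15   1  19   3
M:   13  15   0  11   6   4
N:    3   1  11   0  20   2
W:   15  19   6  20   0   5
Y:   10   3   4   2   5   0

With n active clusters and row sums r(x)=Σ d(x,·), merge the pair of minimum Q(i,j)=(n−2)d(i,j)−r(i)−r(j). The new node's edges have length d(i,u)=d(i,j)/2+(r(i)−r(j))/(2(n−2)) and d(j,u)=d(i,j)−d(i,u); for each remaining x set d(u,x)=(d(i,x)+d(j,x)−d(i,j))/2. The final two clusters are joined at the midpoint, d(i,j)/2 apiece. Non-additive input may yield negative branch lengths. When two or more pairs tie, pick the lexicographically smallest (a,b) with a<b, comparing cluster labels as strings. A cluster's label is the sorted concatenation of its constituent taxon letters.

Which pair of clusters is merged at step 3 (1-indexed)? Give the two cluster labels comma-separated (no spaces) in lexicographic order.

C,MWY

iteration 1: select M,W (d=6, Q=-90); attach at lengths (1, 5); label the merged cluster MW
  updated: d(C,MW)=11, d(L,MW)=14, d(MW,N)=25/2, d(MW,Y)=3/2
iteration 2: select MW,Y (d=3/2, Q=-51); attach at lengths (9/2, -3); label the merged cluster MWY
  updated: d(C,MWY)=39/4, d(L,MWY)=31/4, d(MWY,N)=13/2
iteration 3: select C,MWY (d=39/4, Q=-89/4); attach at lengths (53/16, 103/16); label the merged cluster CMWY
  updated: d(CMWY,L)=3/2, d(CMWY,N)=-1/8
iteration 4: select CMWY,L (d=3/2, Q=-19/8); attach at lengths (3/16, 21/16); label the merged cluster CLMWY
  updated: d(CLMWY,N)=-5/16
iteration 5: select CLMWY,N (d=-5/16); attach at lengths (-5/32, -5/32); label the merged cluster CLMNWY
final tree: (((C:53/16,((M:1,W:5):9/2,Y:-3):103/16):3/16,L:21/16):-5/32,N:-5/32)
total length: 295/16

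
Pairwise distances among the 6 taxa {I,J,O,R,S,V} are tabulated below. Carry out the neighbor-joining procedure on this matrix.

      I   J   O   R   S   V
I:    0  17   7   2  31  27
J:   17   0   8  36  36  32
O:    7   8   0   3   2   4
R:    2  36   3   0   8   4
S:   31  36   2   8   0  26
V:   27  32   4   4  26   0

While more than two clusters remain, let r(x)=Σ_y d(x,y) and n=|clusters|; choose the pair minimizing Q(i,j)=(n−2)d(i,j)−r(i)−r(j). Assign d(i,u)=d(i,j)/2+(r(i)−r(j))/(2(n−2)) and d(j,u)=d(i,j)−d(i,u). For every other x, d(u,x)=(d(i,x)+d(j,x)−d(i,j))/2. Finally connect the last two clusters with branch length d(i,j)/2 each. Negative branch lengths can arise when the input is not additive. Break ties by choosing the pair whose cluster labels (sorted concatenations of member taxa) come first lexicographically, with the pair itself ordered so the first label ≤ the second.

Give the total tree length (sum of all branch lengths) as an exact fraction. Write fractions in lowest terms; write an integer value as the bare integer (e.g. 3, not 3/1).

617/16

iteration 1: select I,J (d=17, Q=-145); attach at lengths (23/8, 113/8); label the merged cluster IJ
  updated: d(IJ,O)=-1, d(IJ,R)=21/2, d(IJ,S)=25, d(IJ,V)=21
iteration 2: select R,V (d=4, Q=-137/2); attach at lengths (-35/12, 83/12); label the merged cluster RV
  updated: d(IJ,RV)=55/4, d(O,RV)=3/2, d(RV,S)=15
iteration 3: select IJ,O (d=-1, Q=-169/4); attach at lengths (133/16, -149/16); label the merged cluster IJO
  updated: d(IJO,RV)=65/8, d(IJO,S)=14
iteration 4: select IJO,RV (d=65/8, Q=-297/8); attach at lengths (57/16, 73/16); label the merged cluster IJORV
  updated: d(IJORV,S)=167/16
iteration 5: select IJORV,S (d=167/16); attach at lengths (167/32, 167/32); label the merged cluster IJORSV
final tree: ((((I:23/8,J:113/8):133/16,O:-149/16):57/16,(R:-35/12,V:83/12):73/16):167/32,S:167/32)
total length: 617/16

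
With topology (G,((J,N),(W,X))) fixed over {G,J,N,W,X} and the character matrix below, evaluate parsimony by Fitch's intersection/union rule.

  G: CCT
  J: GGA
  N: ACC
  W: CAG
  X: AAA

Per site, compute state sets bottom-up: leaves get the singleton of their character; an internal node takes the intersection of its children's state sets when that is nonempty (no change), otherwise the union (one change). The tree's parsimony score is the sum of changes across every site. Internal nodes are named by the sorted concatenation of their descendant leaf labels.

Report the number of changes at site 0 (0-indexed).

3

JN@0: {G} ∪ {A} = {A,G} (union, +1)
WX@0: {C} ∪ {A} = {A,C} (union, +1)
JNWX@0: {A,G} ∩ {A,C} = {A} (intersection, +0)
GJNWX@0: {C} ∪ {A} = {A,C} (union, +1)
JN@1: {G} ∪ {C} = {C,G} (union, +1)
WX@1: {A} ∩ {A} = {A} (intersection, +0)
JNWX@1: {C,G} ∪ {A} = {A,C,G} (union, +1)
GJNWX@1: {C} ∩ {A,C,G} = {C} (intersection, +0)
JN@2: {A} ∪ {C} = {A,C} (union, +1)
WX@2: {G} ∪ {A} = {A,G} (union, +1)
JNWX@2: {A,C} ∩ {A,G} = {A} (intersection, +0)
GJNWX@2: {T} ∪ {A} = {A,T} (union, +1)
per-site changes: [3, 2, 3]; total = 8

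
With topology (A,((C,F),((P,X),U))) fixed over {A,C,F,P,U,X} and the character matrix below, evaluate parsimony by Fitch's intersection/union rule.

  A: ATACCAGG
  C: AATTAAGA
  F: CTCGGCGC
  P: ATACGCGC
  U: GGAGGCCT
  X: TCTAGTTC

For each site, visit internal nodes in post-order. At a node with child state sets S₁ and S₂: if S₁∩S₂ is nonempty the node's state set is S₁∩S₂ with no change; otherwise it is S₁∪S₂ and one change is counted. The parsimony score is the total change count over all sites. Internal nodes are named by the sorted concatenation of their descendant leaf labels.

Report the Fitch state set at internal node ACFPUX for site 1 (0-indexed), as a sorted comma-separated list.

T

[col 0] CF: children C:{A}, F:{C} ∪→ {A,C}; cost 1
[col 0] PX: children P:{A}, X:{T} ∪→ {A,T}; cost 1
[col 0] PUX: children PX:{A,T}, U:{G} ∪→ {A,G,T}; cost 1
[col 0] CFPUX: children CF:{A,C}, PUX:{A,G,T} ∩→ {A}; cost 0
[col 0] ACFPUX: children A:{A}, CFPUX:{A} ∩→ {A}; cost 0
[col 1] CF: children C:{A}, F:{T} ∪→ {A,T}; cost 1
[col 1] PX: children P:{T}, X:{C} ∪→ {C,T}; cost 1
[col 1] PUX: children PX:{C,T}, U:{G} ∪→ {C,G,T}; cost 1
[col 1] CFPUX: children CF:{A,T}, PUX:{C,G,T} ∩→ {T}; cost 0
[col 1] ACFPUX: children A:{T}, CFPUX:{T} ∩→ {T}; cost 0
[col 2] CF: children C:{T}, F:{C} ∪→ {C,T}; cost 1
[col 2] PX: children P:{A}, X:{T} ∪→ {A,T}; cost 1
[col 2] PUX: children PX:{A,T}, U:{A} ∩→ {A}; cost 0
[col 2] CFPUX: children CF:{C,T}, PUX:{A} ∪→ {A,C,T}; cost 1
[col 2] ACFPUX: children A:{A}, CFPUX:{A,C,T} ∩→ {A}; cost 0
[col 3] CF: children C:{T}, F:{G} ∪→ {G,T}; cost 1
[col 3] PX: children P:{C}, X:{A} ∪→ {A,C}; cost 1
[col 3] PUX: children PX:{A,C}, U:{G} ∪→ {A,C,G}; cost 1
[col 3] CFPUX: children CF:{G,T}, PUX:{A,C,G} ∩→ {G}; cost 0
[col 3] ACFPUX: children A:{C}, CFPUX:{G} ∪→ {C,G}; cost 1
[col 4] CF: children C:{A}, F:{G} ∪→ {A,G}; cost 1
[col 4] PX: children P:{G}, X:{G} ∩→ {G}; cost 0
[col 4] PUX: children PX:{G}, U:{G} ∩→ {G}; cost 0
[col 4] CFPUX: children CF:{A,G}, PUX:{G} ∩→ {G}; cost 0
[col 4] ACFPUX: children A:{C}, CFPUX:{G} ∪→ {C,G}; cost 1
[col 5] CF: children C:{A}, F:{C} ∪→ {A,C}; cost 1
[col 5] PX: children P:{C}, X:{T} ∪→ {C,T}; cost 1
[col 5] PUX: children PX:{C,T}, U:{C} ∩→ {C}; cost 0
[col 5] CFPUX: children CF:{A,C}, PUX:{C} ∩→ {C}; cost 0
[col 5] ACFPUX: children A:{A}, CFPUX:{C} ∪→ {A,C}; cost 1
[col 6] CF: children C:{G}, F:{G} ∩→ {G}; cost 0
[col 6] PX: children P:{G}, X:{T} ∪→ {G,T}; cost 1
[col 6] PUX: children PX:{G,T}, U:{C} ∪→ {C,G,T}; cost 1
[col 6] CFPUX: children CF:{G}, PUX:{C,G,T} ∩→ {G}; cost 0
[col 6] ACFPUX: children A:{G}, CFPUX:{G} ∩→ {G}; cost 0
[col 7] CF: children C:{A}, F:{C} ∪→ {A,C}; cost 1
[col 7] PX: children P:{C}, X:{C} ∩→ {C}; cost 0
[col 7] PUX: children PX:{C}, U:{T} ∪→ {C,T}; cost 1
[col 7] CFPUX: children CF:{A,C}, PUX:{C,T} ∩→ {C}; cost 0
[col 7] ACFPUX: children A:{G}, CFPUX:{C} ∪→ {C,G}; cost 1
per-site changes: [3, 3, 3, 4, 2, 3, 2, 3]; total = 23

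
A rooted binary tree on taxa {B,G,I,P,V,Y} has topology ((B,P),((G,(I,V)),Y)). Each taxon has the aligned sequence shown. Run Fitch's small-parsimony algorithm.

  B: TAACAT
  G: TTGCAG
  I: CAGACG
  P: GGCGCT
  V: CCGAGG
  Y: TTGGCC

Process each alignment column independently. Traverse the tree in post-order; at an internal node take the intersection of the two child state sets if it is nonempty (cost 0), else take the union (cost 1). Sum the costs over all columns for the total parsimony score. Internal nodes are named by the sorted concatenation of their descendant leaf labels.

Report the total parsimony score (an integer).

16

[col 0] BP: children B:{T}, P:{G} ∪→ {G,T}; cost 1
[col 0] IV: children I:{C}, V:{C} ∩→ {C}; cost 0
[col 0] GIV: children G:{T}, IV:{C} ∪→ {C,T}; cost 1
[col 0] GIVY: children GIV:{C,T}, Y:{T} ∩→ {T}; cost 0
[col 0] BGIPVY: children BP:{G,T}, GIVY:{T} ∩→ {T}; cost 0
[col 1] BP: children B:{A}, P:{G} ∪→ {A,G}; cost 1
[col 1] IV: children I:{A}, V:{C} ∪→ {A,C}; cost 1
[col 1] GIV: children G:{T}, IV:{A,C} ∪→ {A,C,T}; cost 1
[col 1] GIVY: children GIV:{A,C,T}, Y:{T} ∩→ {T}; cost 0
[col 1] BGIPVY: children BP:{A,G}, GIVY:{T} ∪→ {A,G,T}; cost 1
[col 2] BP: children B:{A}, P:{C} ∪→ {A,C}; cost 1
[col 2] IV: children I:{G}, V:{G} ∩→ {G}; cost 0
[col 2] GIV: children G:{G}, IV:{G} ∩→ {G}; cost 0
[col 2] GIVY: children GIV:{G}, Y:{G} ∩→ {G}; cost 0
[col 2] BGIPVY: children BP:{A,C}, GIVY:{G} ∪→ {A,C,G}; cost 1
[col 3] BP: children B:{C}, P:{G} ∪→ {C,G}; cost 1
[col 3] IV: children I:{A}, V:{A} ∩→ {A}; cost 0
[col 3] GIV: children G:{C}, IV:{A} ∪→ {A,C}; cost 1
[col 3] GIVY: children GIV:{A,C}, Y:{G} ∪→ {A,C,G}; cost 1
[col 3] BGIPVY: children BP:{C,G}, GIVY:{A,C,G} ∩→ {C,G}; cost 0
[col 4] BP: children B:{A}, P:{C} ∪→ {A,C}; cost 1
[col 4] IV: children I:{C}, V:{G} ∪→ {C,G}; cost 1
[col 4] GIV: children G:{A}, IV:{C,G} ∪→ {A,C,G}; cost 1
[col 4] GIVY: children GIV:{A,C,G}, Y:{C} ∩→ {C}; cost 0
[col 4] BGIPVY: children BP:{A,C}, GIVY:{C} ∩→ {C}; cost 0
[col 5] BP: children B:{T}, P:{T} ∩→ {T}; cost 0
[col 5] IV: children I:{G}, V:{G} ∩→ {G}; cost 0
[col 5] GIV: children G:{G}, IV:{G} ∩→ {G}; cost 0
[col 5] GIVY: children GIV:{G}, Y:{C} ∪→ {C,G}; cost 1
[col 5] BGIPVY: children BP:{T}, GIVY:{C,G} ∪→ {C,G,T}; cost 1
per-site changes: [2, 4, 2, 3, 3, 2]; total = 16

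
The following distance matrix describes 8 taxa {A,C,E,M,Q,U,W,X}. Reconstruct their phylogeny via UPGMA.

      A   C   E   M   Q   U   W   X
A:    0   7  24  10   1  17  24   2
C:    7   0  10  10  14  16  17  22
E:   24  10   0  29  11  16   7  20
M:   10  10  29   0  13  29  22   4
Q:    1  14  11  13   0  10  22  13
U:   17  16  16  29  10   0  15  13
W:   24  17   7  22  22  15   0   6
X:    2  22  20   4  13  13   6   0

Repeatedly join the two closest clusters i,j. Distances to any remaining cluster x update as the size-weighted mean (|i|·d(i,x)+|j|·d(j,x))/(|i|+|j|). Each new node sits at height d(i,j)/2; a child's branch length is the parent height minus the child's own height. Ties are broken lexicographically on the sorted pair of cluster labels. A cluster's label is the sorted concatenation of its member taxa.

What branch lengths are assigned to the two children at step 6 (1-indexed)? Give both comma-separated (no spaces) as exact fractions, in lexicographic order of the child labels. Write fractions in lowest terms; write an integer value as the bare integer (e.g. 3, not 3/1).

17/4,31/4

1. join A+Q (d=1) ⇒ AQ; edges |A|=1/2, |Q|=1/2
  updated: d(AQ,C)=21/2, d(AQ,E)=35/2, d(AQ,M)=23/2, d(AQ,U)=27/2, d(AQ,W)=23, d(AQ,X)=15/2
2. join M+X (d=4) ⇒ MX; edges |M|=2, |X|=2
  updated: d(AQ,MX)=19/2, d(C,MX)=16, d(E,MX)=49/2, d(MX,U)=21, d(MX,W)=14
3. join E+W (d=7) ⇒ EW; edges |E|=7/2, |W|=7/2
  updated: d(AQ,EW)=81/4, d(C,EW)=27/2, d(EW,MX)=77/4, d(EW,U)=31/2
4. join AQ+MX (d=19/2) ⇒ AMQX; edges |AQ|=17/4, |MX|=11/4
  updated: d(AMQX,C)=53/4, d(AMQX,EW)=79/4, d(AMQX,U)=69/4
5. join AMQX+C (d=53/4) ⇒ ACMQX; edges |AMQX|=15/8, |C|=53/8
  updated: d(ACMQX,EW)=37/2, d(ACMQX,U)=17
6. join EW+U (d=31/2) ⇒ EUW; edges |EW|=17/4, |U|=31/4
  updated: d(ACMQX,EUW)=18
7. join ACMQX+EUW (d=18) ⇒ ACEMQUWX; edges |ACMQX|=19/8, |EUW|=5/4
final tree: ((((A:1/2,Q:1/2):17/4,(M:2,X:2):11/4):15/8,C:53/8):19/8,((E:7/2,W:7/2):17/4,U:31/4):5/4)
total length: 345/8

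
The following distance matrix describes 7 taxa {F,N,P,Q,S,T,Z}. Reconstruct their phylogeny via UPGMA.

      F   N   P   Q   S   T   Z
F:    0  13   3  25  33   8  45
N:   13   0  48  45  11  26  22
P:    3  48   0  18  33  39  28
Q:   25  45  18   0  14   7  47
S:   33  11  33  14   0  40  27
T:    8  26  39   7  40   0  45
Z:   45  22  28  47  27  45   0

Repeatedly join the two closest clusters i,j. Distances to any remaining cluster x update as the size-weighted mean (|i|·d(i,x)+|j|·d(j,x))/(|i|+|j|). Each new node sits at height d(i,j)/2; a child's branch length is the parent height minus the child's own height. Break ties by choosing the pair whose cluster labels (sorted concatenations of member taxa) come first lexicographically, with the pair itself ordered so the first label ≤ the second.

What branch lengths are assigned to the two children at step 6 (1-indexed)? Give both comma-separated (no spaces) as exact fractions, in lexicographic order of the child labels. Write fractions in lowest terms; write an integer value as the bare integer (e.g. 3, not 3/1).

49/8,41/8

iteration 1: select F,P (d=3); attach at lengths (3/2, 3/2); label the merged cluster FP
  updated: d(FP,N)=61/2, d(FP,Q)=43/2, d(FP,S)=33, d(FP,T)=47/2, d(FP,Z)=73/2
iteration 2: select Q,T (d=7); attach at lengths (7/2, 7/2); label the merged cluster QT
  updated: d(FP,QT)=45/2, d(N,QT)=71/2, d(QT,S)=27, d(QT,Z)=46
iteration 3: select N,S (d=11); attach at lengths (11/2, 11/2); label the merged cluster NS
  updated: d(FP,NS)=127/4, d(NS,QT)=125/4, d(NS,Z)=49/2
iteration 4: select FP,QT (d=45/2); attach at lengths (39/4, 31/4); label the merged cluster FPQT
  updated: d(FPQT,NS)=63/2, d(FPQT,Z)=165/4
iteration 5: select NS,Z (d=49/2); attach at lengths (27/4, 49/4); label the merged cluster NSZ
  updated: d(FPQT,NSZ)=139/4
iteration 6: select FPQT,NSZ (d=139/4); attach at lengths (49/8, 41/8); label the merged cluster FNPQSTZ
final tree: (((F:3/2,P:3/2):39/4,(Q:7/2,T:7/2):31/4):49/8,((N:11/2,S:11/2):27/4,Z:49/4):41/8)
total length: 275/4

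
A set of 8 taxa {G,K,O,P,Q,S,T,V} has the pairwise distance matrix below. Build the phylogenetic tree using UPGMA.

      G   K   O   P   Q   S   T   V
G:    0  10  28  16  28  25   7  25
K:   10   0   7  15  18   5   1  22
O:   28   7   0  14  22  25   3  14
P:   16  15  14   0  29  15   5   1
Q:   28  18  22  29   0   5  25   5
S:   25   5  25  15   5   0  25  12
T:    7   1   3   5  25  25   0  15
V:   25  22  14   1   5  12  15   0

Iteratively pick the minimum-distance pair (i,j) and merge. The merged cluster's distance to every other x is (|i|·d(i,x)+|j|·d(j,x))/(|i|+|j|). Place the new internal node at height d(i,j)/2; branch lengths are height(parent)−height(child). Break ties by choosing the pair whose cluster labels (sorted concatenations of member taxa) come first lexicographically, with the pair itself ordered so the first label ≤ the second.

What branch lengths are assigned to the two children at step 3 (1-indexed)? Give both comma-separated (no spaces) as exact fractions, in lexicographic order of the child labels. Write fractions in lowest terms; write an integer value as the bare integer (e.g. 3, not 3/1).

2,5/2

step 1: merge (K,T) at d=1; branch lengths K→1/2, T→1/2; new cluster KT
  updated: d(G,KT)=17/2, d(KT,O)=5, d(KT,P)=10, d(KT,Q)=43/2, d(KT,S)=15, d(KT,V)=37/2
step 2: merge (P,V) at d=1; branch lengths P→1/2, V→1/2; new cluster PV
  updated: d(G,PV)=41/2, d(KT,PV)=57/4, d(O,PV)=14, d(PV,Q)=17, d(PV,S)=27/2
step 3: merge (KT,O) at d=5; branch lengths KT→2, O→5/2; new cluster KOT
  updated: d(G,KOT)=15, d(KOT,PV)=85/6, d(KOT,Q)=65/3, d(KOT,S)=55/3
step 4: merge (Q,S) at d=5; branch lengths Q→5/2, S→5/2; new cluster QS
  updated: d(G,QS)=53/2, d(KOT,QS)=20, d(PV,QS)=61/4
step 5: merge (KOT,PV) at d=85/6; branch lengths KOT→55/12, PV→79/12; new cluster KOPTV
  updated: d(G,KOPTV)=86/5, d(KOPTV,QS)=181/10
step 6: merge (G,KOPTV) at d=86/5; branch lengths G→43/5, KOPTV→91/60; new cluster GKOPTV
  updated: d(GKOPTV,QS)=39/2
step 7: merge (GKOPTV,QS) at d=39/2; branch lengths GKOPTV→23/20, QS→29/4; new cluster GKOPQSTV
final tree: ((G:43/5,(((K:1/2,T:1/2):2,O:5/2):55/12,(P:1/2,V:1/2):79/12):91/60):23/20,(Q:5/2,S:5/2):29/4)
total length: 2471/60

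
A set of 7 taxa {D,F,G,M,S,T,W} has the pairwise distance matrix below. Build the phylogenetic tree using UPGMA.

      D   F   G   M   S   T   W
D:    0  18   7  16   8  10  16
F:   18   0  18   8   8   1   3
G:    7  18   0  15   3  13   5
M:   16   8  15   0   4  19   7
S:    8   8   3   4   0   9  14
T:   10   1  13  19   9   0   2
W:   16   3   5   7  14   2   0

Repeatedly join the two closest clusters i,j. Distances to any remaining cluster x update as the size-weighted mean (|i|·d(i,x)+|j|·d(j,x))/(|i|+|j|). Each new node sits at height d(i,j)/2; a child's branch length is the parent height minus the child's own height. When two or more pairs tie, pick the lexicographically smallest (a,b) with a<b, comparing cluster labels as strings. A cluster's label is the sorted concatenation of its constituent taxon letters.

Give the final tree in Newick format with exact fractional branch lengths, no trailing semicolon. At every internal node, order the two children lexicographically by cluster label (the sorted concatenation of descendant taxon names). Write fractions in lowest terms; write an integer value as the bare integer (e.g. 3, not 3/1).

((D:15/4,(G:3/2,S:3/2):9/4):7/3,(((F:1/2,T:1/2):3/4,W:5/4):53/12,M:17/3):5/12)

iteration 1: select F,T (d=1); attach at lengths (1/2, 1/2); label the merged cluster FT
  updated: d(D,FT)=14, d(FT,G)=31/2, d(FT,M)=27/2, d(FT,S)=17/2, d(FT,W)=5/2
iteration 2: select FT,W (d=5/2); attach at lengths (3/4, 5/4); label the merged cluster FTW
  updated: d(D,FTW)=44/3, d(FTW,G)=12, d(FTW,M)=34/3, d(FTW,S)=31/3
iteration 3: select G,S (d=3); attach at lengths (3/2, 3/2); label the merged cluster GS
  updated: d(D,GS)=15/2, d(FTW,GS)=67/6, d(GS,M)=19/2
iteration 4: select D,GS (d=15/2); attach at lengths (15/4, 9/4); label the merged cluster DGS
  updated: d(DGS,FTW)=37/3, d(DGS,M)=35/3
iteration 5: select FTW,M (d=34/3); attach at lengths (53/12, 17/3); label the merged cluster FMTW
  updated: d(DGS,FMTW)=73/6
iteration 6: select DGS,FMTW (d=73/6); attach at lengths (7/3, 5/12); label the merged cluster DFGMSTW
final tree: ((D:15/4,(G:3/2,S:3/2):9/4):7/3,(((F:1/2,T:1/2):3/4,W:5/4):53/12,M:17/3):5/12)
total length: 149/6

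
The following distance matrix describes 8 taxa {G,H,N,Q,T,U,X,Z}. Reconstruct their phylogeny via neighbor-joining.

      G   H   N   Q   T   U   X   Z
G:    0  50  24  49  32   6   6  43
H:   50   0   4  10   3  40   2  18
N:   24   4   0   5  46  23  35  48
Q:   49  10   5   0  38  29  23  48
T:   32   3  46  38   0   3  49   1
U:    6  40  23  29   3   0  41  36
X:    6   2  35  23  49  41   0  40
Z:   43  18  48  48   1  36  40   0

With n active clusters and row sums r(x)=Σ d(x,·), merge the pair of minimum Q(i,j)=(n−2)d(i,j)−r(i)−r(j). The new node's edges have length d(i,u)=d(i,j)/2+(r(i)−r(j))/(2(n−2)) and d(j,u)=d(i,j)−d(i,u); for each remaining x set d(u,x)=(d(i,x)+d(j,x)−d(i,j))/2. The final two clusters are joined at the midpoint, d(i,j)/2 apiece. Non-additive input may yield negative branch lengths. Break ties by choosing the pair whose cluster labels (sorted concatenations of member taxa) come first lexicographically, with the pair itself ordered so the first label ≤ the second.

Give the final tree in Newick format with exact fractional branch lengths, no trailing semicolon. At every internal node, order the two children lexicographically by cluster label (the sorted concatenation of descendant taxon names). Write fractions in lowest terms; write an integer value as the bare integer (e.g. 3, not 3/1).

(((((G:22/5,U:8/5):19/2,(T:-14/3,Z:17/3):31/2):45/4,(N:61/24,Q:59/24):81/8):35/8,H:-97/16):129/32,X:129/32)

iteration 1: select T,Z (d=1, Q=-400); attach at lengths (-14/3, 17/3); label the merged cluster TZ
  updated: d(G,TZ)=37, d(H,TZ)=10, d(N,TZ)=93/2, d(Q,TZ)=85/2, d(TZ,U)=19, d(TZ,X)=44
iteration 2: select G,U (d=6, Q=-300); attach at lengths (22/5, 8/5); label the merged cluster GU
  updated: d(GU,H)=42, d(GU,N)=41/2, d(GU,Q)=36, d(GU,TZ)=25, d(GU,X)=41/2
iteration 3: select GU,TZ (d=25, Q=-212); attach at lengths (19/2, 31/2); label the merged cluster GTUZ
  updated: d(GTUZ,H)=27/2, d(GTUZ,N)=21, d(GTUZ,Q)=107/4, d(GTUZ,X)=79/4
iteration 4: select N,Q (d=5, Q=-459/4); attach at lengths (61/24, 59/24); label the merged cluster NQ
  updated: d(GTUZ,NQ)=171/8, d(H,NQ)=9/2, d(NQ,X)=53/2
iteration 5: select GTUZ,NQ (d=171/8, Q=-257/4); attach at lengths (45/4, 81/8); label the merged cluster GNQTUZ
  updated: d(GNQTUZ,H)=-27/16, d(GNQTUZ,X)=199/16
iteration 6: select GNQTUZ,H (d=-27/16, Q=-51/4); attach at lengths (35/8, -97/16); label the merged cluster GHNQTUZ
  updated: d(GHNQTUZ,X)=129/16
iteration 7: select GHNQTUZ,X (d=129/16); attach at lengths (129/32, 129/32); label the merged cluster GHNQTUXZ
final tree: (((((G:22/5,U:8/5):19/2,(T:-14/3,Z:17/3):31/2):45/4,(N:61/24,Q:59/24):81/8):35/8,H:-97/16):129/32,X:129/32)
total length: 259/4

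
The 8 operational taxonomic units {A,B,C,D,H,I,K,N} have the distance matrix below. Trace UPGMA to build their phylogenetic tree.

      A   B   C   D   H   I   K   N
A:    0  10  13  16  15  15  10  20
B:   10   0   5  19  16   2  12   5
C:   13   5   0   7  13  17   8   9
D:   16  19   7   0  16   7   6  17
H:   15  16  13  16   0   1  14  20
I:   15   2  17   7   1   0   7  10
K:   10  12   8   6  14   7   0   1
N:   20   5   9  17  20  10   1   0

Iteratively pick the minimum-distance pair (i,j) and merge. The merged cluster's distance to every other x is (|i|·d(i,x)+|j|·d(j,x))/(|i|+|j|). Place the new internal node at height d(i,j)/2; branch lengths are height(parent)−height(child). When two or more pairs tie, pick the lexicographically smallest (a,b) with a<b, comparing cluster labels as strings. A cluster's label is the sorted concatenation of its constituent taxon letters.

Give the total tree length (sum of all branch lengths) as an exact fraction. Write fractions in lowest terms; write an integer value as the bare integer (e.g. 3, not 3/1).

710/21

1. join H+I (d=1) ⇒ HI; edges |H|=1/2, |I|=1/2
  updated: d(A,HI)=15, d(B,HI)=9, d(C,HI)=15, d(D,HI)=23/2, d(HI,K)=21/2, d(HI,N)=15
2. join K+N (d=1) ⇒ KN; edges |K|=1/2, |N|=1/2
  updated: d(A,KN)=15, d(B,KN)=17/2, d(C,KN)=17/2, d(D,KN)=23/2, d(HI,KN)=51/4
3. join B+C (d=5) ⇒ BC; edges |B|=5/2, |C|=5/2
  updated: d(A,BC)=23/2, d(BC,D)=13, d(BC,HI)=12, d(BC,KN)=17/2
4. join BC+KN (d=17/2) ⇒ BCKN; edges |BC|=7/4, |KN|=15/4
  updated: d(A,BCKN)=53/4, d(BCKN,D)=49/4, d(BCKN,HI)=99/8
5. join D+HI (d=23/2) ⇒ DHI; edges |D|=23/4, |HI|=21/4
  updated: d(A,DHI)=46/3, d(BCKN,DHI)=37/3
6. join BCKN+DHI (d=37/3) ⇒ BCDHIKN; edges |BCKN|=23/12, |DHI|=5/12
  updated: d(A,BCDHIKN)=99/7
7. join A+BCDHIKN (d=99/7) ⇒ ABCDHIKN; edges |A|=99/14, |BCDHIKN|=19/21
final tree: (A:99/14,(((B:5/2,C:5/2):7/4,(K:1/2,N:1/2):15/4):23/12,(D:23/4,(H:1/2,I:1/2):21/4):5/12):19/21)
total length: 710/21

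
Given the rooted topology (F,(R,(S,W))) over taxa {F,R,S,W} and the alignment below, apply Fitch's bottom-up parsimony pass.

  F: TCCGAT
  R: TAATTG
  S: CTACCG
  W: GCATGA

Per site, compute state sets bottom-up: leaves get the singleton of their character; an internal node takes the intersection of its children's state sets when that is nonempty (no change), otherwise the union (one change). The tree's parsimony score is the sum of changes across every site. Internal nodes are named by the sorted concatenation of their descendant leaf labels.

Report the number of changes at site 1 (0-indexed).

site 0, node SW: S={C} ∪ W={G} → {C,G} (+1)
site 0, node RSW: R={T} ∪ SW={C,G} → {C,G,T} (+1)
site 0, node FRSW: F={T} ∩ RSW={C,G,T} → {T} (+0)
site 1, node SW: S={T} ∪ W={C} → {C,T} (+1)
site 1, node RSW: R={A} ∪ SW={C,T} → {A,C,T} (+1)
site 1, node FRSW: F={C} ∩ RSW={A,C,T} → {C} (+0)
site 2, node SW: S={A} ∩ W={A} → {A} (+0)
site 2, node RSW: R={A} ∩ SW={A} → {A} (+0)
site 2, node FRSW: F={C} ∪ RSW={A} → {A,C} (+1)
site 3, node SW: S={C} ∪ W={T} → {C,T} (+1)
site 3, node RSW: R={T} ∩ SW={C,T} → {T} (+0)
site 3, node FRSW: F={G} ∪ RSW={T} → {G,T} (+1)
site 4, node SW: S={C} ∪ W={G} → {C,G} (+1)
site 4, node RSW: R={T} ∪ SW={C,G} → {C,G,T} (+1)
site 4, node FRSW: F={A} ∪ RSW={C,G,T} → {A,C,G,T} (+1)
site 5, node SW: S={G} ∪ W={A} → {A,G} (+1)
site 5, node RSW: R={G} ∩ SW={A,G} → {G} (+0)
site 5, node FRSW: F={T} ∪ RSW={G} → {G,T} (+1)
per-site changes: [2, 2, 1, 2, 3, 2]; total = 12

2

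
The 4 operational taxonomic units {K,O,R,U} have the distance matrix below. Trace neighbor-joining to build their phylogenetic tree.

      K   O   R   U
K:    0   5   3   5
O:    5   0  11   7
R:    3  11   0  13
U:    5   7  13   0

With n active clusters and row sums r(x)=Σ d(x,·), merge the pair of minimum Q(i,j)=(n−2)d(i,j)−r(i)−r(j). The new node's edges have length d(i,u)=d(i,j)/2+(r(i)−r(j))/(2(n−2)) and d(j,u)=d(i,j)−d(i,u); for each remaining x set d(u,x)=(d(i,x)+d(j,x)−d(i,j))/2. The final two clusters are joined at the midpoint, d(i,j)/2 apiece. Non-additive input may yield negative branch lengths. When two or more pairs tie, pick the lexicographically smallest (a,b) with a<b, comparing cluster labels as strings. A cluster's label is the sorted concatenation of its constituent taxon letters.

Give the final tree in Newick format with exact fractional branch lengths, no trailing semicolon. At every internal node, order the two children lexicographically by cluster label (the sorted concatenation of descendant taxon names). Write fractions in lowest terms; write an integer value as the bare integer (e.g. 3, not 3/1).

(((K:-2,R:5):7/2,O:3):2,U:2)

1. join K+R (d=3, Q=-34) ⇒ KR; edges |K|=-2, |R|=5
  updated: d(KR,O)=13/2, d(KR,U)=15/2
2. join KR+O (d=13/2, Q=-21) ⇒ KOR; edges |KR|=7/2, |O|=3
  updated: d(KOR,U)=4
3. join KOR+U (d=4) ⇒ KORU; edges |KOR|=2, |U|=2
final tree: (((K:-2,R:5):7/2,O:3):2,U:2)
total length: 27/2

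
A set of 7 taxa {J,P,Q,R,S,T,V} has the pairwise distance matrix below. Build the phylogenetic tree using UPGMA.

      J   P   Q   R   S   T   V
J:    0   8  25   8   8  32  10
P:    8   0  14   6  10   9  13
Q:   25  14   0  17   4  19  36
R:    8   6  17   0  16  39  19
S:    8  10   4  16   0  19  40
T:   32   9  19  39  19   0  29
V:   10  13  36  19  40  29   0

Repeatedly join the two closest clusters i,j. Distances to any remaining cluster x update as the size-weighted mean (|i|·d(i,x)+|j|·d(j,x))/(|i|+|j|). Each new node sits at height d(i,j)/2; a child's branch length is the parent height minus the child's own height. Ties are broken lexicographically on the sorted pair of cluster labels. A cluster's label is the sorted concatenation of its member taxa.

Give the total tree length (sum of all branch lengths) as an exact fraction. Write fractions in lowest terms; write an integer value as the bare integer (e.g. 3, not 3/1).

iteration 1: select Q,S (d=4); attach at lengths (2, 2); label the merged cluster QS
  updated: d(J,QS)=33/2, d(P,QS)=12, d(QS,R)=33/2, d(QS,T)=19, d(QS,V)=38
iteration 2: select P,R (d=6); attach at lengths (3, 3); label the merged cluster PR
  updated: d(J,PR)=8, d(PR,QS)=57/4, d(PR,T)=24, d(PR,V)=16
iteration 3: select J,PR (d=8); attach at lengths (4, 1); label the merged cluster JPR
  updated: d(JPR,QS)=15, d(JPR,T)=80/3, d(JPR,V)=14
iteration 4: select JPR,V (d=14); attach at lengths (3, 7); label the merged cluster JPRV
  updated: d(JPRV,QS)=83/4, d(JPRV,T)=109/4
iteration 5: select QS,T (d=19); attach at lengths (15/2, 19/2); label the merged cluster QST
  updated: d(JPRV,QST)=275/12
iteration 6: select JPRV,QST (d=275/12); attach at lengths (107/24, 47/24); label the merged cluster JPQRSTV
final tree: (((J:4,(P:3,R:3):1):3,V:7):107/24,((Q:2,S:2):15/2,T:19/2):47/24)
total length: 581/12

581/12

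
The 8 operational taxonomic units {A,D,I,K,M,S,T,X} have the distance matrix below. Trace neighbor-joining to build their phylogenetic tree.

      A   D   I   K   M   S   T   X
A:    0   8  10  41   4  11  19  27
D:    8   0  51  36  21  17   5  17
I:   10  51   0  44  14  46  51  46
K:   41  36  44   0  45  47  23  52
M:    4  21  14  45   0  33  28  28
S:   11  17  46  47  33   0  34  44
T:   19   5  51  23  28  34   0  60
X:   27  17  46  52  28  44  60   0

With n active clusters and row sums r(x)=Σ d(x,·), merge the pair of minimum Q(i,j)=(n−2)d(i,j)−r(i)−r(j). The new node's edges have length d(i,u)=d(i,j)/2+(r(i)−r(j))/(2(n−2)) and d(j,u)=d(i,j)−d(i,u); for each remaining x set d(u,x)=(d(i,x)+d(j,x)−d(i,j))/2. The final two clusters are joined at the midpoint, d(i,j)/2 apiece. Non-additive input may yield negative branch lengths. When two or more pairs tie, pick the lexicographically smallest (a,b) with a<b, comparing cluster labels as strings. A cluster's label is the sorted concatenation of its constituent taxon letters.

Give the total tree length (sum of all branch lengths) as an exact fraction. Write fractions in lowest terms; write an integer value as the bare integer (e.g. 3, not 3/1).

iteration 1: select K,T (d=23, Q=-370); attach at lengths (103/6, 35/6); label the merged cluster KT
  updated: d(A,KT)=37/2, d(D,KT)=9, d(I,KT)=36, d(KT,M)=25, d(KT,S)=29, d(KT,X)=89/2
iteration 2: select I,M (d=14, Q=-258); attach at lengths (74/5, -4/5); label the merged cluster IM
  updated: d(A,IM)=0, d(D,IM)=29, d(IM,KT)=47/2, d(IM,S)=65/2, d(IM,X)=30
iteration 3: select A,IM (d=0, Q=-359/2); attach at lengths (-101/16, 101/16); label the merged cluster AIM
  updated: d(AIM,D)=37/2, d(AIM,KT)=21, d(AIM,S)=87/4, d(AIM,X)=57/2
iteration 4: select D,X (d=17, Q=-289/2); attach at lengths (-43/12, 247/12); label the merged cluster DX
  updated: d(AIM,DX)=15, d(DX,KT)=73/4, d(DX,S)=22
iteration 5: select AIM,S (d=87/4, Q=-87); attach at lengths (57/8, 117/8); label the merged cluster AIMS
  updated: d(AIMS,DX)=61/8, d(AIMS,KT)=113/8
iteration 6: select AIMS,DX (d=61/8, Q=-40); attach at lengths (7/4, 47/8); label the merged cluster ADIMSX
  updated: d(ADIMSX,KT)=99/8
iteration 7: select ADIMSX,KT (d=99/8); attach at lengths (99/16, 99/16); label the merged cluster ADIKMSTX
final tree: ((((A:-101/16,(I:74/5,M:-4/5):101/16):57/8,S:117/8):7/4,(D:-43/12,X:247/12):47/8):99/16,(K:103/6,T:35/6):99/16)
total length: 383/4

383/4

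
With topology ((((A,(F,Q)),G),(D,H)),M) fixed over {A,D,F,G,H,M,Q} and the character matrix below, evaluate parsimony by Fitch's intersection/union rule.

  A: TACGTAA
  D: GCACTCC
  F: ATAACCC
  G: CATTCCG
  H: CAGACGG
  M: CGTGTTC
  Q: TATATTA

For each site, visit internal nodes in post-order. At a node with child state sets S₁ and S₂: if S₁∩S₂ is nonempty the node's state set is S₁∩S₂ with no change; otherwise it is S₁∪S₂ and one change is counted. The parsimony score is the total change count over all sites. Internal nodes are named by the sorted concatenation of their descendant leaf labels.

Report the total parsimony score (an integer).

25

FQ@0: {A} ∪ {T} = {A,T} (union, +1)
AFQ@0: {T} ∩ {A,T} = {T} (intersection, +0)
AFGQ@0: {T} ∪ {C} = {C,T} (union, +1)
DH@0: {G} ∪ {C} = {C,G} (union, +1)
ADFGHQ@0: {C,T} ∩ {C,G} = {C} (intersection, +0)
ADFGHMQ@0: {C} ∩ {C} = {C} (intersection, +0)
FQ@1: {T} ∪ {A} = {A,T} (union, +1)
AFQ@1: {A} ∩ {A,T} = {A} (intersection, +0)
AFGQ@1: {A} ∩ {A} = {A} (intersection, +0)
DH@1: {C} ∪ {A} = {A,C} (union, +1)
ADFGHQ@1: {A} ∩ {A,C} = {A} (intersection, +0)
ADFGHMQ@1: {A} ∪ {G} = {A,G} (union, +1)
FQ@2: {A} ∪ {T} = {A,T} (union, +1)
AFQ@2: {C} ∪ {A,T} = {A,C,T} (union, +1)
AFGQ@2: {A,C,T} ∩ {T} = {T} (intersection, +0)
DH@2: {A} ∪ {G} = {A,G} (union, +1)
ADFGHQ@2: {T} ∪ {A,G} = {A,G,T} (union, +1)
ADFGHMQ@2: {A,G,T} ∩ {T} = {T} (intersection, +0)
FQ@3: {A} ∩ {A} = {A} (intersection, +0)
AFQ@3: {G} ∪ {A} = {A,G} (union, +1)
AFGQ@3: {A,G} ∪ {T} = {A,G,T} (union, +1)
DH@3: {C} ∪ {A} = {A,C} (union, +1)
ADFGHQ@3: {A,G,T} ∩ {A,C} = {A} (intersection, +0)
ADFGHMQ@3: {A} ∪ {G} = {A,G} (union, +1)
FQ@4: {C} ∪ {T} = {C,T} (union, +1)
AFQ@4: {T} ∩ {C,T} = {T} (intersection, +0)
AFGQ@4: {T} ∪ {C} = {C,T} (union, +1)
DH@4: {T} ∪ {C} = {C,T} (union, +1)
ADFGHQ@4: {C,T} ∩ {C,T} = {C,T} (intersection, +0)
ADFGHMQ@4: {C,T} ∩ {T} = {T} (intersection, +0)
FQ@5: {C} ∪ {T} = {C,T} (union, +1)
AFQ@5: {A} ∪ {C,T} = {A,C,T} (union, +1)
AFGQ@5: {A,C,T} ∩ {C} = {C} (intersection, +0)
DH@5: {C} ∪ {G} = {C,G} (union, +1)
ADFGHQ@5: {C} ∩ {C,G} = {C} (intersection, +0)
ADFGHMQ@5: {C} ∪ {T} = {C,T} (union, +1)
FQ@6: {C} ∪ {A} = {A,C} (union, +1)
AFQ@6: {A} ∩ {A,C} = {A} (intersection, +0)
AFGQ@6: {A} ∪ {G} = {A,G} (union, +1)
DH@6: {C} ∪ {G} = {C,G} (union, +1)
ADFGHQ@6: {A,G} ∩ {C,G} = {G} (intersection, +0)
ADFGHMQ@6: {G} ∪ {C} = {C,G} (union, +1)
per-site changes: [3, 3, 4, 4, 3, 4, 4]; total = 25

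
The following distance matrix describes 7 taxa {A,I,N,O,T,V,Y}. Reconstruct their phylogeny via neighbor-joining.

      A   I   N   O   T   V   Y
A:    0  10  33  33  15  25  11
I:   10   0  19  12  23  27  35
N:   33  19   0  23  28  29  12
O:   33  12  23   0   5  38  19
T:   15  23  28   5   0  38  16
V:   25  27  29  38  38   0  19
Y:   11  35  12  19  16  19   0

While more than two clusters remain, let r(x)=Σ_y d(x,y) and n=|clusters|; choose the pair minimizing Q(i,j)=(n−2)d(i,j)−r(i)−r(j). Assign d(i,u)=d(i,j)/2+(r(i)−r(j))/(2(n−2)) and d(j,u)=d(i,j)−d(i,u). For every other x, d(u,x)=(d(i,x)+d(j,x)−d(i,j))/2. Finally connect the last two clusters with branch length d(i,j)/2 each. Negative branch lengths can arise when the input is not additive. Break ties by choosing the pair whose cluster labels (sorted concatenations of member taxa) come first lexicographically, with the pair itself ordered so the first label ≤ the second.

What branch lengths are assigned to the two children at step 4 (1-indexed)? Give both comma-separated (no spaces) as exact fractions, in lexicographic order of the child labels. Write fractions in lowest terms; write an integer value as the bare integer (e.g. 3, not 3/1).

41/8,33/2

iteration 1: select O,T (d=5, Q=-230); attach at lengths (3, 2); label the merged cluster OT
  updated: d(A,OT)=43/2, d(I,OT)=15, d(N,OT)=23, d(OT,V)=71/2, d(OT,Y)=15
iteration 2: select A,I (d=10, Q=-333/2); attach at lengths (69/16, 91/16); label the merged cluster AI
  updated: d(AI,N)=21, d(AI,OT)=53/4, d(AI,V)=21, d(AI,Y)=18
iteration 3: select AI,OT (d=53/4, Q=-481/4); attach at lengths (35/8, 71/8); label the merged cluster AIOT
  updated: d(AIOT,N)=123/8, d(AIOT,V)=173/8, d(AIOT,Y)=79/8
iteration 4: select AIOT,V (d=173/8, Q=-293/4); attach at lengths (41/8, 33/2); label the merged cluster AIOTV
  updated: d(AIOTV,N)=91/8, d(AIOTV,Y)=29/8
iteration 5: select AIOTV,N (d=91/8, Q=-27); attach at lengths (3/2, 79/8); label the merged cluster AINOTV
  updated: d(AINOTV,Y)=17/8
iteration 6: select AINOTV,Y (d=17/8); attach at lengths (17/16, 17/16); label the merged cluster AINOTVY
final tree: (((((A:69/16,I:91/16):35/8,(O:3,T:2):71/8):41/8,V:33/2):3/2,N:79/8):17/16,Y:17/16)
total length: 507/8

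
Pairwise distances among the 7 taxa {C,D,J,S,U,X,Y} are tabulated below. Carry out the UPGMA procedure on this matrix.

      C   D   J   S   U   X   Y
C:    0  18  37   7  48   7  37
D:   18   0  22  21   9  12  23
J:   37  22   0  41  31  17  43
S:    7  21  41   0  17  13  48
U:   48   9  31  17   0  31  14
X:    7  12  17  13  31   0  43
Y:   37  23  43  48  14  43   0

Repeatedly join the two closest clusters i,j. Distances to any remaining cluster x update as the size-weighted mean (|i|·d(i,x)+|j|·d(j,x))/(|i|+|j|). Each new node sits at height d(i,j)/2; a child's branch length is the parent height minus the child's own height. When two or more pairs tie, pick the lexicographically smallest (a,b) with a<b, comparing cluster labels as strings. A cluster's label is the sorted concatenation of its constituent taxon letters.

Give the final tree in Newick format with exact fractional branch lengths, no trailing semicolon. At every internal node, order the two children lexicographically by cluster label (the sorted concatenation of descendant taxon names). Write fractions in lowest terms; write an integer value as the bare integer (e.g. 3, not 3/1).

((((C:7/2,S:7/2):3/2,X:5):185/18,((D:9/2,U:9/2):19/4,Y:37/4):217/36):23/36,J:191/12)

step 1: merge (C,S) at d=7; branch lengths C→7/2, S→7/2; new cluster CS
  updated: d(CS,D)=39/2, d(CS,J)=39, d(CS,U)=65/2, d(CS,X)=10, d(CS,Y)=85/2
step 2: merge (D,U) at d=9; branch lengths D→9/2, U→9/2; new cluster DU
  updated: d(CS,DU)=26, d(DU,J)=53/2, d(DU,X)=43/2, d(DU,Y)=37/2
step 3: merge (CS,X) at d=10; branch lengths CS→3/2, X→5; new cluster CSX
  updated: d(CSX,DU)=49/2, d(CSX,J)=95/3, d(CSX,Y)=128/3
step 4: merge (DU,Y) at d=37/2; branch lengths DU→19/4, Y→37/4; new cluster DUY
  updated: d(CSX,DUY)=275/9, d(DUY,J)=32
step 5: merge (CSX,DUY) at d=275/9; branch lengths CSX→185/18, DUY→217/36; new cluster CDSUXY
  updated: d(CDSUXY,J)=191/6
step 6: merge (CDSUXY,J) at d=191/6; branch lengths CDSUXY→23/36, J→191/12; new cluster CDJSUXY
final tree: ((((C:7/2,S:7/2):3/2,X:5):185/18,((D:9/2,U:9/2):19/4,Y:37/4):217/36):23/36,J:191/12)
total length: 2497/36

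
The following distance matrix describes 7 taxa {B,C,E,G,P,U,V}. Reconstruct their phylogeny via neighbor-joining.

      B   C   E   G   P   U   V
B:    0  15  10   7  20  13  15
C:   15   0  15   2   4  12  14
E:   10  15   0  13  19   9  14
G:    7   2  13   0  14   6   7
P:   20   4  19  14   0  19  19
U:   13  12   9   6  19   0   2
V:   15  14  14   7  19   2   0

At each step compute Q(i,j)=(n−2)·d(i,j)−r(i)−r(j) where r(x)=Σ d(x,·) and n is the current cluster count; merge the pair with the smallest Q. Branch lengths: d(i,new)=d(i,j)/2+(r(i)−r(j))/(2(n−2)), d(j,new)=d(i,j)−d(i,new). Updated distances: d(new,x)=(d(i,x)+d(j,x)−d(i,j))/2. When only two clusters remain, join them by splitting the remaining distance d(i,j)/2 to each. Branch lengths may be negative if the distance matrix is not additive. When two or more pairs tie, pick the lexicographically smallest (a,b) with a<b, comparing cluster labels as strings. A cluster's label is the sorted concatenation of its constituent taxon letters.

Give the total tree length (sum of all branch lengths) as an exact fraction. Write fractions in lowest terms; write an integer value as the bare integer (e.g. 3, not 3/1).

1. join C+P (d=4, Q=-137) ⇒ CP; edges |C|=-13/10, |P|=53/10
  updated: d(B,CP)=31/2, d(CP,E)=15, d(CP,G)=6, d(CP,U)=27/2, d(CP,V)=29/2
2. join U+V (d=2, Q=-88) ⇒ UV; edges |U|=-1/8, |V|=17/8
  updated: d(B,UV)=13, d(CP,UV)=13, d(E,UV)=21/2, d(G,UV)=11/2
3. join B+E (d=10, Q=-64) ⇒ BE; edges |B|=9/2, |E|=11/2
  updated: d(BE,CP)=41/4, d(BE,G)=5, d(BE,UV)=27/4
4. join BE+UV (d=27/4, Q=-135/4) ⇒ BEUV; edges |BE|=41/16, |UV|=67/16
  updated: d(BEUV,CP)=33/4, d(BEUV,G)=15/8
5. join BEUV+CP (d=33/4, Q=-129/8) ⇒ BCEPUV; edges |BEUV|=33/16, |CP|=99/16
  updated: d(BCEPUV,G)=-3/16
6. join BCEPUV+G (d=-3/16) ⇒ BCEGPUV; edges |BCEPUV|=-3/32, |G|=-3/32
final tree: ((((B:9/2,E:11/2):41/16,(U:-1/8,V:17/8):67/16):33/16,(C:-13/10,P:53/10):99/16):-3/32,G:-3/32)
total length: 493/16

493/16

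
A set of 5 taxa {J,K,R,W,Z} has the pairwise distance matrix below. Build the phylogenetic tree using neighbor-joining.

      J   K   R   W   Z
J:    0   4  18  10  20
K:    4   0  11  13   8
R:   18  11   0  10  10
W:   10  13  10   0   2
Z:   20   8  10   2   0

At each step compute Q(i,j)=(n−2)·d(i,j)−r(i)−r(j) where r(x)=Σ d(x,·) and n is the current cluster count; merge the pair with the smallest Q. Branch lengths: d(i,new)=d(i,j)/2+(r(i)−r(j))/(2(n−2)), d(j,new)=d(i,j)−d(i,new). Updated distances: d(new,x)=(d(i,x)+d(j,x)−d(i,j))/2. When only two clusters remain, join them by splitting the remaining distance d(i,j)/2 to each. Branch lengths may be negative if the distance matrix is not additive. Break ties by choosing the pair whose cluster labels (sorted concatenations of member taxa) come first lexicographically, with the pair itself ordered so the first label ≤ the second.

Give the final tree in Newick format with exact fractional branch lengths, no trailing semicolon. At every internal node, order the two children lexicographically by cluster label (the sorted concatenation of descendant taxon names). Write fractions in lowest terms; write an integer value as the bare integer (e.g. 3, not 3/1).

step 1: merge (J,K) at d=4, Q=-76; branch lengths J→14/3, K→-2/3; new cluster JK
  updated: d(JK,R)=25/2, d(JK,W)=19/2, d(JK,Z)=12
step 2: merge (JK,R) at d=25/2, Q=-83/2; branch lengths JK→53/8, R→47/8; new cluster JKR
  updated: d(JKR,W)=7/2, d(JKR,Z)=19/4
step 3: merge (JKR,W) at d=7/2, Q=-41/4; branch lengths JKR→25/8, W→3/8; new cluster JKRW
  updated: d(JKRW,Z)=13/8
step 4: merge (JKRW,Z) at d=13/8; branch lengths JKRW→13/16, Z→13/16; new cluster JKRWZ
final tree: ((((J:14/3,K:-2/3):53/8,R:47/8):25/8,W:3/8):13/16,Z:13/16)
total length: 173/8

((((J:14/3,K:-2/3):53/8,R:47/8):25/8,W:3/8):13/16,Z:13/16)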